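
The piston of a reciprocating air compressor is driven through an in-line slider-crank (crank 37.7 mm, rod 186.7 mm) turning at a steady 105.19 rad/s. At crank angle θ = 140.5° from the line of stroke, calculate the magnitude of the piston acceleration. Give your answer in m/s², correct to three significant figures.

ω = 105.2 rad/s
x(θ) = r cosθ + √(L² − r² sin²θ); with ω constant, a = ω²·d²x/dθ².
d²x/dθ² = −r cosθ − r²(cos2θ)/√u − r⁴ sin²2θ/(4u^{3/2}),  u = L² − r² sin²θ = 0.0342818 m².
Substituting r = 0.0377 m, L = 0.1867 m, θ = 140.5°: d²x/dθ² = +0.027549 m.
a = ω²·d²x/dθ² = (105.2)²·(+0.027549) = +304.83 m/s²;  |a| = 304.83 m/s².

305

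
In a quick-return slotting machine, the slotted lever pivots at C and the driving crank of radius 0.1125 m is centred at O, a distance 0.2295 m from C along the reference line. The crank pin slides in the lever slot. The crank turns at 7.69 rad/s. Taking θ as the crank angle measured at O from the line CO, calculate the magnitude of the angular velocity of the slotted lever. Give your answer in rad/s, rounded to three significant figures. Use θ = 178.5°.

ω = 7.69 rad/s
Crank pin A relative to C: A = (d + r cosθ, r sinθ); lever angle φ = atan2(r sinθ, d + r cosθ).
Differentiating tanφ: φ̇ = rω(d cosθ + r)/(d² + r² + 2dr cosθ).
d² + r² + 2dr cosθ = |CA|² = 0.0137067 m²;  d cosθ + r = -0.11692 m.
|ω_lever| = |0.1125·7.69·-0.11692| / 0.0137067 = 7.3797 rad/s.

7.38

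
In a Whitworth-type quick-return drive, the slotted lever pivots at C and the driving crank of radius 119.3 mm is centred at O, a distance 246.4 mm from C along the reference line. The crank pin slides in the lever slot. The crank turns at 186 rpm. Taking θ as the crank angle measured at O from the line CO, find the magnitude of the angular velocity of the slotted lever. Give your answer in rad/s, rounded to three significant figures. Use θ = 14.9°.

6.30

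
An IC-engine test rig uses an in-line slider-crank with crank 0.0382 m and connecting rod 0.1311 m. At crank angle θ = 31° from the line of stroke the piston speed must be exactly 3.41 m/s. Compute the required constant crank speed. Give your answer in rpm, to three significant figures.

For an in-line slider-crank, |v_piston| = rω|sinθ|·[1 + r cosθ/√(L² − r² sin²θ)].
With r = 0.0382 m, L = 0.1311 m, θ = 31°: the bracketed kinematic factor |dx/dθ| = 0.024645 m.
ω = v/|dx/dθ| = 3.41/0.024645 = 138.37 rad/s.
N = 60ω/(2π) = 1321.3 rpm.

1320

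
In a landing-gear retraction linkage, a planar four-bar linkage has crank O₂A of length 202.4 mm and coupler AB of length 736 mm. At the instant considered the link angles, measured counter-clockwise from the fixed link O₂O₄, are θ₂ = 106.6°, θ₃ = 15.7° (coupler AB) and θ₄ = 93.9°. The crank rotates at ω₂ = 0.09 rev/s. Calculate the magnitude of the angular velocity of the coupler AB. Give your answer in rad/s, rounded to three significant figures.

ω₂ = 0.5655 rad/s (from 0.09 rev/s).
Differentiating the loop-closure r₂e^{iθ₂}+r₃e^{iθ₃}=r₁+r₄e^{iθ₄} gives r₂ω₂e^{iθ₂}+r₃ω₃e^{iθ₃}=r₄ω₄e^{iθ₄}.
Eliminating the other unknown: ω₃ = r₂ω₂ sin(θ₄−θ₂) / [r₃ sin(θ₃−θ₄)].
Numerator sine = -0.21985; denominator sine = -0.97887.
Result = 0.2024·0.5655·(-0.21985) / (0.736·(-0.97887)) = +0.034926 rad/s; magnitude 0.034926 rad/s.

0.0349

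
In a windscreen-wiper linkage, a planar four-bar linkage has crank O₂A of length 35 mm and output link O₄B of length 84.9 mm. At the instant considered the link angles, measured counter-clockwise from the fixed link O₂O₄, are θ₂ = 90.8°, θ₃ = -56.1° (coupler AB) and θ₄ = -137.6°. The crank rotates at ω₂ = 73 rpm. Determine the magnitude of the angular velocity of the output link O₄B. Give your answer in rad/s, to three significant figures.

1.74

ω₂ = 7.645 rad/s (from 73 rpm).
Differentiating the loop-closure r₂e^{iθ₂}+r₃e^{iθ₃}=r₁+r₄e^{iθ₄} gives r₂ω₂e^{iθ₂}+r₃ω₃e^{iθ₃}=r₄ω₄e^{iθ₄}.
Eliminating the other unknown: ω₄ = r₂ω₂ sin(θ₂−θ₃) / [r₄ sin(θ₄−θ₃)].
Numerator sine = +0.54610; denominator sine = -0.98902.
Result = 0.035·7.645·(+0.54610) / (0.0849·(-0.98902)) = -1.7401 rad/s; magnitude 1.7401 rad/s.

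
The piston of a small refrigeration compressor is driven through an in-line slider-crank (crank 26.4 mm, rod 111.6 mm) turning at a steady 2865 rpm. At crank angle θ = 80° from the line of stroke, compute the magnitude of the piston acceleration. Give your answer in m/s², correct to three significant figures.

ω = 2π·2865/60 = 300 rad/s
x(θ) = r cosθ + √(L² − r² sin²θ); with ω constant, a = ω²·d²x/dθ².
d²x/dθ² = −r cosθ − r²(cos2θ)/√u − r⁴ sin²2θ/(4u^{3/2}),  u = L² − r² sin²θ = 0.0117786 m².
Substituting r = 0.0264 m, L = 0.1116 m, θ = 80°: d²x/dθ² = +0.0014391 m.
a = ω²·d²x/dθ² = (300)²·(+0.0014391) = +129.54 m/s²;  |a| = 129.54 m/s².

130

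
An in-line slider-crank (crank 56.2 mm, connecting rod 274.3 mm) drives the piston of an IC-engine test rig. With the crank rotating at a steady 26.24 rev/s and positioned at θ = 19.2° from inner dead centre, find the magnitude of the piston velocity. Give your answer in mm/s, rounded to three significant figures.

ω = 2π·26.2 = 164.9 rad/s
For an in-line slider-crank, x = r cosθ + √(L² − r² sin²θ), so v = −rω sinθ·[1 + r cosθ/√(L² − r² sin²θ)].
With r = 0.0562 m, L = 0.2743 m, θ = 19.2°: √(L² − r² sin²θ) = 0.27368 m.
v = −0.0562·164.9·0.32887·[1 + 0.0562·0.94438/0.27368] = -3.6381 m/s.
|v| = 3.6381 m/s = 3638.1 mm/s.

3640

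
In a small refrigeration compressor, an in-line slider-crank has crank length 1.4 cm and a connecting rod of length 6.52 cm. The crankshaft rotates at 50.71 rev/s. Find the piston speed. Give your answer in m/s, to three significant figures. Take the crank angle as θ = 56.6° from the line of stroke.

ω = 2π·50.7 = 318.6 rad/s
For an in-line slider-crank, x = r cosθ + √(L² − r² sin²θ), so v = −rω sinθ·[1 + r cosθ/√(L² − r² sin²θ)].
With r = 0.014 m, L = 0.0652 m, θ = 56.6°: √(L² − r² sin²θ) = 0.064144 m.
v = −0.014·318.6·0.83485·[1 + 0.014·0.55048/0.064144] = -4.1714 m/s.
|v| = 4.1714 m/s.

4.17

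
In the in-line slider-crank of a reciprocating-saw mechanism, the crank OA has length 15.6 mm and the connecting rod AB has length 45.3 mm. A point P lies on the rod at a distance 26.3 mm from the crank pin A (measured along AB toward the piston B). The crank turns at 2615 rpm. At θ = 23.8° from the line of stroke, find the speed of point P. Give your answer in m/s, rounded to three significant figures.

ω = 273.8 rad/s.  Crank-pin speed |V_A| = rω = 4.2719 m/s, perpendicular to OA.
Rod angle: sinφ = −(r/L) sinθ ⇒ φ = -7.988°; ω_rod = −rω cosθ/√(L²−r²sin²θ) = -87.129 rad/s.
V_P = V_A + ω_rod × AP, with AP = 0.0263 m along the rod.
Components: V_Px = −rω sinθ − a·ω_rod·sinφ = -2.0424 m/s;  V_Py = rω cosθ + a·ω_rod·cosφ = +1.6394 m/s.
|V_P| = √(V_Px² + V_Py²) = 2.6189 m/s.

2.62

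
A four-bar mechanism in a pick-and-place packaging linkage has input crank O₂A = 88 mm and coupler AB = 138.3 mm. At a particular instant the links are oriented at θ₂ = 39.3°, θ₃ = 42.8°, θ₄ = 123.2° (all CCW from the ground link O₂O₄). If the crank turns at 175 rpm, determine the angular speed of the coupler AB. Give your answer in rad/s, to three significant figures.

ω₂ = 18.33 rad/s (from 175 rpm).
Differentiating the loop-closure r₂e^{iθ₂}+r₃e^{iθ₃}=r₁+r₄e^{iθ₄} gives r₂ω₂e^{iθ₂}+r₃ω₃e^{iθ₃}=r₄ω₄e^{iθ₄}.
Eliminating the other unknown: ω₃ = r₂ω₂ sin(θ₄−θ₂) / [r₃ sin(θ₃−θ₄)].
Numerator sine = +0.99434; denominator sine = -0.98600.
Result = 0.088·18.33·(+0.99434) / (0.1383·(-0.98600)) = -11.759 rad/s; magnitude 11.759 rad/s.

11.8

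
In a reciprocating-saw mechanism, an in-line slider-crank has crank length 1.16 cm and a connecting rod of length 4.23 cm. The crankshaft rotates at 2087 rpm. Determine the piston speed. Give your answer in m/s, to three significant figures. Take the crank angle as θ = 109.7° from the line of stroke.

2.16

ω = 2π·2087/60 = 218.6 rad/s
For an in-line slider-crank, x = r cosθ + √(L² − r² sin²θ), so v = −rω sinθ·[1 + r cosθ/√(L² − r² sin²θ)].
With r = 0.0116 m, L = 0.0423 m, θ = 109.7°: √(L² − r² sin²θ) = 0.040866 m.
v = −0.0116·218.6·0.94147·[1 + 0.0116·-0.33710/0.040866] = -2.1584 m/s.
|v| = 2.1584 m/s.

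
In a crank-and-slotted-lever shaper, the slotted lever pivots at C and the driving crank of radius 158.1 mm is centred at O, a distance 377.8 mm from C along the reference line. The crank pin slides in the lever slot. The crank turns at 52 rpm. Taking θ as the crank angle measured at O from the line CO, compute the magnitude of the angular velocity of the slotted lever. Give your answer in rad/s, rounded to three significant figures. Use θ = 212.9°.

ω = 5.445 rad/s (from 52 rpm).
Crank pin A relative to C: A = (d + r cosθ, r sinθ); lever angle φ = atan2(r sinθ, d + r cosθ).
Differentiating tanφ: φ̇ = rω(d cosθ + r)/(d² + r² + 2dr cosθ).
d² + r² + 2dr cosθ = |CA|² = 0.0674272 m²;  d cosθ + r = -0.15911 m.
|ω_lever| = |0.1581·5.445·-0.15911| / 0.0674272 = 2.0315 rad/s.

2.03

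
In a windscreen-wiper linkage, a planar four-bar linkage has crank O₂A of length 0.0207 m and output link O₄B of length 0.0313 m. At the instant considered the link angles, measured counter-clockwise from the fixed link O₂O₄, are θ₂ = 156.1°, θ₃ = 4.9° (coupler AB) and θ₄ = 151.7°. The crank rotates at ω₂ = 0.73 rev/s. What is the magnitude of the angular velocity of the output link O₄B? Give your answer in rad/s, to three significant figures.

ω₂ = 4.587 rad/s (from 0.73 rev/s).
Differentiating the loop-closure r₂e^{iθ₂}+r₃e^{iθ₃}=r₁+r₄e^{iθ₄} gives r₂ω₂e^{iθ₂}+r₃ω₃e^{iθ₃}=r₄ω₄e^{iθ₄}.
Eliminating the other unknown: ω₄ = r₂ω₂ sin(θ₂−θ₃) / [r₄ sin(θ₄−θ₃)].
Numerator sine = +0.48175; denominator sine = +0.54756.
Result = 0.0207·4.587·(+0.48175) / (0.0313·(+0.54756)) = +2.6688 rad/s; magnitude 2.6688 rad/s.

2.67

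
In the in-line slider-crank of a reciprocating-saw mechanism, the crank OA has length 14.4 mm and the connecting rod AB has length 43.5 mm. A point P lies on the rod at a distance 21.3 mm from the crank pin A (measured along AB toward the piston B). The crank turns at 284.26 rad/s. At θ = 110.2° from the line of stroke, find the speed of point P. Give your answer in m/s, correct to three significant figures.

3.69

ω = 284.3 rad/s.  Crank-pin speed |V_A| = rω = 4.0933 m/s, perpendicular to OA.
Rod angle: sinφ = −(r/L) sinθ ⇒ φ = -18.100°; ω_rod = −rω cosθ/√(L²−r²sin²θ) = +34.184 rad/s.
V_P = V_A + ω_rod × AP, with AP = 0.0213 m along the rod.
Components: V_Px = −rω sinθ − a·ω_rod·sinφ = -3.6154 m/s;  V_Py = rω cosθ + a·ω_rod·cosφ = -0.72133 m/s.
|V_P| = √(V_Px² + V_Py²) = 3.6866 m/s.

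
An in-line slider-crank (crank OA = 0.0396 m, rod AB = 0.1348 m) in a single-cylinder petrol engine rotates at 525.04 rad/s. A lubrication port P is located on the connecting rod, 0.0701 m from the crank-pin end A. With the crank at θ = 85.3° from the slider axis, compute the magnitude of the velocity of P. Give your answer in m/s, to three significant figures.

21.0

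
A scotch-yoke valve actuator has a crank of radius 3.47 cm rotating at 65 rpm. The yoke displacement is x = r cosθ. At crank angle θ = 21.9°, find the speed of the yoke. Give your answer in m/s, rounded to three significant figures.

ω = 6.807 rad/s (from 65 rpm).
x = r cosθ ⇒ ẋ = −rω sinθ.
|v| = rω|sinθ| = 0.0347·6.807·|sin 21.9°| = 0.088098 m/s.

0.0881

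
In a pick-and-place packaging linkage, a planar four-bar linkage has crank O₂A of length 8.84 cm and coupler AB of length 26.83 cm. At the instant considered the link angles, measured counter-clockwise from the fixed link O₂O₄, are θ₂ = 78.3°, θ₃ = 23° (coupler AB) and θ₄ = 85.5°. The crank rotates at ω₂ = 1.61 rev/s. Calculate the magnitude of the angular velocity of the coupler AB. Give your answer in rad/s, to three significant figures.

ω₂ = 10.12 rad/s (from 1.61 rev/s).
Differentiating the loop-closure r₂e^{iθ₂}+r₃e^{iθ₃}=r₁+r₄e^{iθ₄} gives r₂ω₂e^{iθ₂}+r₃ω₃e^{iθ₃}=r₄ω₄e^{iθ₄}.
Eliminating the other unknown: ω₃ = r₂ω₂ sin(θ₄−θ₂) / [r₃ sin(θ₃−θ₄)].
Numerator sine = +0.12533; denominator sine = -0.88701.
Result = 0.0884·10.12·(+0.12533) / (0.2683·(-0.88701)) = -0.47095 rad/s; magnitude 0.47095 rad/s.

0.471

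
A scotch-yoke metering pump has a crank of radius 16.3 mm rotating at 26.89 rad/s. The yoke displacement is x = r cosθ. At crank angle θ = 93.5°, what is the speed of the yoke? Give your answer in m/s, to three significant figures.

0.437

ω = 26.89 rad/s
x = r cosθ ⇒ ẋ = −rω sinθ.
|v| = rω|sinθ| = 0.0163·26.89·|sin 93.5°| = 0.43749 m/s.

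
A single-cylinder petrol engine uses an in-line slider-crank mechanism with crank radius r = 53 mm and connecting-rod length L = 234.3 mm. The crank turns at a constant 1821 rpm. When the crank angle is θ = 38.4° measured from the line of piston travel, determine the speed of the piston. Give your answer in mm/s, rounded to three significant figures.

ω = 2π·1821/60 = 190.7 rad/s
For an in-line slider-crank, x = r cosθ + √(L² − r² sin²θ), so v = −rω sinθ·[1 + r cosθ/√(L² − r² sin²θ)].
With r = 0.053 m, L = 0.2343 m, θ = 38.4°: √(L² − r² sin²θ) = 0.23198 m.
v = −0.053·190.7·0.62115·[1 + 0.053·0.78369/0.23198] = -7.4019 m/s.
|v| = 7.4019 m/s = 7401.9 mm/s.

7400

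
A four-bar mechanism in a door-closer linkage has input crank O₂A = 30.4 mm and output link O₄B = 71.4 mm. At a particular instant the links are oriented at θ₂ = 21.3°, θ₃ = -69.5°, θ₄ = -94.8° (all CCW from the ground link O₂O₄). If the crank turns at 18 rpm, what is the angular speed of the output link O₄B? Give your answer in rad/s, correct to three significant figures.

ω₂ = 1.885 rad/s (from 18 rpm).
Differentiating the loop-closure r₂e^{iθ₂}+r₃e^{iθ₃}=r₁+r₄e^{iθ₄} gives r₂ω₂e^{iθ₂}+r₃ω₃e^{iθ₃}=r₄ω₄e^{iθ₄}.
Eliminating the other unknown: ω₄ = r₂ω₂ sin(θ₂−θ₃) / [r₄ sin(θ₄−θ₃)].
Numerator sine = +0.99990; denominator sine = -0.42736.
Result = 0.0304·1.885·(+0.99990) / (0.0714·(-0.42736)) = -1.8778 rad/s; magnitude 1.8778 rad/s.

1.88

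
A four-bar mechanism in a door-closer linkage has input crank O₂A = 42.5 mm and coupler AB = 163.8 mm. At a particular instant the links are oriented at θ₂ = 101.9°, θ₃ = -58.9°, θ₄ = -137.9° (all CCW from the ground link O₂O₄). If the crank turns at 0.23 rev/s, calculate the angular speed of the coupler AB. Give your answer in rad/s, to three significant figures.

ω₂ = 1.445 rad/s (from 0.23 rev/s).
Differentiating the loop-closure r₂e^{iθ₂}+r₃e^{iθ₃}=r₁+r₄e^{iθ₄} gives r₂ω₂e^{iθ₂}+r₃ω₃e^{iθ₃}=r₄ω₄e^{iθ₄}.
Eliminating the other unknown: ω₃ = r₂ω₂ sin(θ₄−θ₂) / [r₃ sin(θ₃−θ₄)].
Numerator sine = +0.86427; denominator sine = +0.98163.
Result = 0.0425·1.445·(+0.86427) / (0.1638·(+0.98163)) = +0.33013 rad/s; magnitude 0.33013 rad/s.

0.330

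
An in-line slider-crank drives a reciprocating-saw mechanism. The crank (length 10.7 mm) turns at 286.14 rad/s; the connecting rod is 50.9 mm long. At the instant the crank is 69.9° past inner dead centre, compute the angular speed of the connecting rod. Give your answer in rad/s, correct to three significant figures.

21.1

ω = 286.1 rad/s
The rod makes angle φ with the slider axis where L sinφ = r sinθ; differentiating, L cosφ·φ̇ = r ω cosθ.
L cosφ = √(L² − r² sin²θ) = 0.049898 m.
|ω_rod| = r ω |cosθ| / √(L² − r² sin²θ) = 0.0107·286.1·0.34366/0.049898 = 21.087 rad/s.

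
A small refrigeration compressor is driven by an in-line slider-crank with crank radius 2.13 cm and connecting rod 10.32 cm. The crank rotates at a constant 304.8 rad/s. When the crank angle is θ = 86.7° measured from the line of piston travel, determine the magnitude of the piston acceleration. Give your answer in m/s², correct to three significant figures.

ω = 304.8 rad/s
x(θ) = r cosθ + √(L² − r² sin²θ); with ω constant, a = ω²·d²x/dθ².
d²x/dθ² = −r cosθ − r²(cos2θ)/√u − r⁴ sin²2θ/(4u^{3/2}),  u = L² − r² sin²θ = 0.0101981 m².
Substituting r = 0.0213 m, L = 0.1032 m, θ = 86.7°: d²x/dθ² = +0.0032361 m.
a = ω²·d²x/dθ² = (304.8)²·(+0.0032361) = +300.64 m/s²;  |a| = 300.64 m/s².

301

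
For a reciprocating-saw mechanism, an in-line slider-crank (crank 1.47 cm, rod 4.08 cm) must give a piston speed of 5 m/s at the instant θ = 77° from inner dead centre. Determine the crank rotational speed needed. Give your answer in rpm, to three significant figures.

3070

For an in-line slider-crank, |v_piston| = rω|sinθ|·[1 + r cosθ/√(L² − r² sin²θ)].
With r = 0.0147 m, L = 0.0408 m, θ = 77°: the bracketed kinematic factor |dx/dθ| = 0.015563 m.
ω = v/|dx/dθ| = 5/0.015563 = 321.27 rad/s.
N = 60ω/(2π) = 3067.9 rpm.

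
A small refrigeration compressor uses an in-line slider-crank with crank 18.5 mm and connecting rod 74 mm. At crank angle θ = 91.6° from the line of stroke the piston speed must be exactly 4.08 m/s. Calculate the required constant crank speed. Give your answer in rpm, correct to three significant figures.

For an in-line slider-crank, |v_piston| = rω|sinθ|·[1 + r cosθ/√(L² − r² sin²θ)].
With r = 0.0185 m, L = 0.074 m, θ = 91.6°: the bracketed kinematic factor |dx/dθ| = 0.018359 m.
ω = v/|dx/dθ| = 4.08/0.018359 = 222.23 rad/s.
N = 60ω/(2π) = 2122.1 rpm.

2120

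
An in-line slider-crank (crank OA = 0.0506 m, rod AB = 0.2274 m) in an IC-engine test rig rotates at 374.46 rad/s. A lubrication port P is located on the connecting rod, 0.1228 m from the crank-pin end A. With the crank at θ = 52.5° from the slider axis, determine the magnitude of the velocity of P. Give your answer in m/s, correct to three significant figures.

ω = 374.5 rad/s.  Crank-pin speed |V_A| = rω = 18.948 m/s, perpendicular to OA.
Rod angle: sinφ = −(r/L) sinθ ⇒ φ = -10.168°; ω_rod = −rω cosθ/√(L²−r²sin²θ) = -51.533 rad/s.
V_P = V_A + ω_rod × AP, with AP = 0.1228 m along the rod.
Components: V_Px = −rω sinθ − a·ω_rod·sinφ = -16.149 m/s;  V_Py = rω cosθ + a·ω_rod·cosφ = +5.3057 m/s.
|V_P| = √(V_Px² + V_Py²) = 16.999 m/s.

17.0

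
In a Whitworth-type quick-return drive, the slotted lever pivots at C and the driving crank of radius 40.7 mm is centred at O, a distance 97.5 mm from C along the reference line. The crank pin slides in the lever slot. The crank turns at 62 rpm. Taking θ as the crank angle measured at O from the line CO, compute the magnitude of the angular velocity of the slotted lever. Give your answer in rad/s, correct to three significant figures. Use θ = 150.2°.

2.71

ω = 6.493 rad/s (from 62 rpm).
Crank pin A relative to C: A = (d + r cosθ, r sinθ); lever angle φ = atan2(r sinθ, d + r cosθ).
Differentiating tanφ: φ̇ = rω(d cosθ + r)/(d² + r² + 2dr cosθ).
d² + r² + 2dr cosθ = |CA|² = 0.00427572 m²;  d cosθ + r = -0.043907 m.
|ω_lever| = |0.0407·6.493·-0.043907| / 0.00427572 = 2.7136 rad/s.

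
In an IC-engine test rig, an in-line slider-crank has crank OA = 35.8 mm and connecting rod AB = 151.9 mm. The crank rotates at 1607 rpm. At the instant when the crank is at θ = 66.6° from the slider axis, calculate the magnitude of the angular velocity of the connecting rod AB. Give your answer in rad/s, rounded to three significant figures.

ω = 168.3 rad/s (converted from 1607 rpm).
The rod makes angle φ with the slider axis where L sinφ = r sinθ; differentiating, L cosφ·φ̇ = r ω cosθ.
L cosφ = √(L² − r² sin²θ) = 0.1483 m.
|ω_rod| = r ω |cosθ| / √(L² − r² sin²θ) = 0.0358·168.3·0.39715/0.1483 = 16.133 rad/s.

16.1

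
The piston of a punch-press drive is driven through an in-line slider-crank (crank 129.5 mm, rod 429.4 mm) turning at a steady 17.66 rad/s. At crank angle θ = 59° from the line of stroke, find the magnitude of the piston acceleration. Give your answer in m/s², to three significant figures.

15.1

ω = 17.66 rad/s
x(θ) = r cosθ + √(L² − r² sin²θ); with ω constant, a = ω²·d²x/dθ².
d²x/dθ² = −r cosθ − r²(cos2θ)/√u − r⁴ sin²2θ/(4u^{3/2}),  u = L² − r² sin²θ = 0.172063 m².
Substituting r = 0.1295 m, L = 0.4294 m, θ = 59°: d²x/dθ² = -0.048485 m.
a = ω²·d²x/dθ² = (17.66)²·(-0.048485) = -15.121 m/s²;  |a| = 15.121 m/s².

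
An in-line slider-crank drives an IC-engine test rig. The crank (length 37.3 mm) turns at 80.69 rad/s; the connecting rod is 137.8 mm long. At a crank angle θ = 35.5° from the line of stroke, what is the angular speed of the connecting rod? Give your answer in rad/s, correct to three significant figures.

ω = 80.69 rad/s
The rod makes angle φ with the slider axis where L sinφ = r sinθ; differentiating, L cosφ·φ̇ = r ω cosθ.
L cosφ = √(L² − r² sin²θ) = 0.13609 m.
|ω_rod| = r ω |cosθ| / √(L² − r² sin²θ) = 0.0373·80.69·0.81412/0.13609 = 18.005 rad/s.

18.0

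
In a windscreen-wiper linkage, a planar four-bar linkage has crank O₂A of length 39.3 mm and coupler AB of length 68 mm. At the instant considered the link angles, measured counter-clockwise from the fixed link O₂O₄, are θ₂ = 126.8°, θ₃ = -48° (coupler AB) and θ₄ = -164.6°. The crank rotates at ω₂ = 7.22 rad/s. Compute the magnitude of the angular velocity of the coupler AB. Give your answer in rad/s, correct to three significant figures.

4.34

ω₂ = 7.22 rad/s
Differentiating the loop-closure r₂e^{iθ₂}+r₃e^{iθ₃}=r₁+r₄e^{iθ₄} gives r₂ω₂e^{iθ₂}+r₃ω₃e^{iθ₃}=r₄ω₄e^{iθ₄}.
Eliminating the other unknown: ω₃ = r₂ω₂ sin(θ₄−θ₂) / [r₃ sin(θ₃−θ₄)].
Numerator sine = +0.93106; denominator sine = +0.89415.
Result = 0.0393·7.22·(+0.93106) / (0.068·(+0.89415)) = +4.3449 rad/s; magnitude 4.3449 rad/s.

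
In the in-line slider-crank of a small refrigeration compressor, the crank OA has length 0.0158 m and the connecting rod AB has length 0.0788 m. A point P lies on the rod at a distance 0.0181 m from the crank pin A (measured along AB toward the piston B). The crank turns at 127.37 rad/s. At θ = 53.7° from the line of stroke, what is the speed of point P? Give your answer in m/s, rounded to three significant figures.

ω = 127.4 rad/s.  Crank-pin speed |V_A| = rω = 2.0124 m/s, perpendicular to OA.
Rod angle: sinφ = −(r/L) sinθ ⇒ φ = -9.299°; ω_rod = −rω cosθ/√(L²−r²sin²θ) = -15.321 rad/s.
V_P = V_A + ω_rod × AP, with AP = 0.0181 m along the rod.
Components: V_Px = −rω sinθ − a·ω_rod·sinφ = -1.6667 m/s;  V_Py = rω cosθ + a·ω_rod·cosφ = +0.91774 m/s.
|V_P| = √(V_Px² + V_Py²) = 1.9027 m/s.

1.90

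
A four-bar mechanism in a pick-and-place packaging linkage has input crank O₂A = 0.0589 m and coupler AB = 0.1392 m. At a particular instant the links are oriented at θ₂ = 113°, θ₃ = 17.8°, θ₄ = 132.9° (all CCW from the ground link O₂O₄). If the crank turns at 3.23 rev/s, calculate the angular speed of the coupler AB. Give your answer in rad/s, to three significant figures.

3.23

ω₂ = 20.29 rad/s (from 3.23 rev/s).
Differentiating the loop-closure r₂e^{iθ₂}+r₃e^{iθ₃}=r₁+r₄e^{iθ₄} gives r₂ω₂e^{iθ₂}+r₃ω₃e^{iθ₃}=r₄ω₄e^{iθ₄}.
Eliminating the other unknown: ω₃ = r₂ω₂ sin(θ₄−θ₂) / [r₃ sin(θ₃−θ₄)].
Numerator sine = +0.34038; denominator sine = -0.90557.
Result = 0.0589·20.29·(+0.34038) / (0.1392·(-0.90557)) = -3.2278 rad/s; magnitude 3.2278 rad/s.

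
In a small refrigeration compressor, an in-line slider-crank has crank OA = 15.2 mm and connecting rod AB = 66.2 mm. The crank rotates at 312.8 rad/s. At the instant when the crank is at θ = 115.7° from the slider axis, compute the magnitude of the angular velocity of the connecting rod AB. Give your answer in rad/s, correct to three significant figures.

31.8

ω = 312.8 rad/s
The rod makes angle φ with the slider axis where L sinφ = r sinθ; differentiating, L cosφ·φ̇ = r ω cosθ.
L cosφ = √(L² − r² sin²θ) = 0.064768 m.
|ω_rod| = r ω |cosθ| / √(L² − r² sin²θ) = 0.0152·312.8·0.43366/0.064768 = 31.835 rad/s.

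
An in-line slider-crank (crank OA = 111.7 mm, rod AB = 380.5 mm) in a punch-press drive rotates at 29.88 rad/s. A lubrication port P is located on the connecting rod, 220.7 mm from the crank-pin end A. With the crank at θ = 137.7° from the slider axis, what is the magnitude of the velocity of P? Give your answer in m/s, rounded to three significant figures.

ω = 29.88 rad/s.  Crank-pin speed |V_A| = rω = 3.3376 m/s, perpendicular to OA.
Rod angle: sinφ = −(r/L) sinθ ⇒ φ = -11.395°; ω_rod = −rω cosθ/√(L²−r²sin²θ) = +6.6182 rad/s.
V_P = V_A + ω_rod × AP, with AP = 0.2207 m along the rod.
Components: V_Px = −rω sinθ − a·ω_rod·sinφ = -1.9577 m/s;  V_Py = rω cosθ + a·ω_rod·cosφ = -1.0367 m/s.
|V_P| = √(V_Px² + V_Py²) = 2.2152 m/s.

2.22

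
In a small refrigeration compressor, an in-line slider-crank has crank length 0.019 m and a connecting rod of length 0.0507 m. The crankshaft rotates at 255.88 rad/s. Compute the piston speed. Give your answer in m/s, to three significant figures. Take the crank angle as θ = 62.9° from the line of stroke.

ω = 255.9 rad/s
For an in-line slider-crank, x = r cosθ + √(L² − r² sin²θ), so v = −rω sinθ·[1 + r cosθ/√(L² − r² sin²θ)].
With r = 0.019 m, L = 0.0507 m, θ = 62.9°: √(L² − r² sin²θ) = 0.047795 m.
v = −0.019·255.9·0.89021·[1 + 0.019·0.45554/0.047795] = -5.1117 m/s.
|v| = 5.1117 m/s.

5.11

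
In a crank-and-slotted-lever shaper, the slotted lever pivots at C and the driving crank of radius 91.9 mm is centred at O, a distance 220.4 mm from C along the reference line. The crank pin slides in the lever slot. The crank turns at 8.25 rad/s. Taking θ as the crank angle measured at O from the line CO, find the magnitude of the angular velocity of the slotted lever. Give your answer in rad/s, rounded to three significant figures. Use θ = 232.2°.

1.02

ω = 8.25 rad/s
Crank pin A relative to C: A = (d + r cosθ, r sinθ); lever angle φ = atan2(r sinθ, d + r cosθ).
Differentiating tanφ: φ̇ = rω(d cosθ + r)/(d² + r² + 2dr cosθ).
d² + r² + 2dr cosθ = |CA|² = 0.0321932 m²;  d cosθ + r = -0.043185 m.
|ω_lever| = |0.0919·8.25·-0.043185| / 0.0321932 = 1.017 rad/s.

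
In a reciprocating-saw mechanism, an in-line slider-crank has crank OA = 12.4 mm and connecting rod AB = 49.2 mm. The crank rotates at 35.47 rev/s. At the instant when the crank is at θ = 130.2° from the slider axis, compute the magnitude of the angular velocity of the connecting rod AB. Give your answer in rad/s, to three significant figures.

36.9

ω = 222.9 rad/s (converted from 35.47 rev/s).
The rod makes angle φ with the slider axis where L sinφ = r sinθ; differentiating, L cosφ·φ̇ = r ω cosθ.
L cosφ = √(L² − r² sin²θ) = 0.04828 m.
|ω_rod| = r ω |cosθ| / √(L² − r² sin²θ) = 0.0124·222.9·0.64546/0.04828 = 36.946 rad/s.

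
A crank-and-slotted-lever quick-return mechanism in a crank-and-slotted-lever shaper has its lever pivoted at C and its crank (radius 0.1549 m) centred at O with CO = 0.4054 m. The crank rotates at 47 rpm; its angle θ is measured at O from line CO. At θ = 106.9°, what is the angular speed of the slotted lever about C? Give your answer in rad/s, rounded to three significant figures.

0.186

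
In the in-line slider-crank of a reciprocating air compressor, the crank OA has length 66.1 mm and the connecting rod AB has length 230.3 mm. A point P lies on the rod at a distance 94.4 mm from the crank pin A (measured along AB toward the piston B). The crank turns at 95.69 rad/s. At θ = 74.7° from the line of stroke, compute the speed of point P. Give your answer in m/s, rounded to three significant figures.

ω = 95.69 rad/s.  Crank-pin speed |V_A| = rω = 6.3251 m/s, perpendicular to OA.
Rod angle: sinφ = −(r/L) sinθ ⇒ φ = -16.072°; ω_rod = −rω cosθ/√(L²−r²sin²θ) = -7.542 rad/s.
V_P = V_A + ω_rod × AP, with AP = 0.0944 m along the rod.
Components: V_Px = −rω sinθ − a·ω_rod·sinφ = -6.298 m/s;  V_Py = rω cosθ + a·ω_rod·cosφ = +0.98489 m/s.
|V_P| = √(V_Px² + V_Py²) = 6.3746 m/s.

6.37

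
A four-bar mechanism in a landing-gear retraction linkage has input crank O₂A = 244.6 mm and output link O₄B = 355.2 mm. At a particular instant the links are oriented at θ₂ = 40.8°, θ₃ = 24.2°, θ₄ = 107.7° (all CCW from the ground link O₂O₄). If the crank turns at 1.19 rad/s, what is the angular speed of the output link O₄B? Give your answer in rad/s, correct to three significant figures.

ω₂ = 1.19 rad/s
Differentiating the loop-closure r₂e^{iθ₂}+r₃e^{iθ₃}=r₁+r₄e^{iθ₄} gives r₂ω₂e^{iθ₂}+r₃ω₃e^{iθ₃}=r₄ω₄e^{iθ₄}.
Eliminating the other unknown: ω₄ = r₂ω₂ sin(θ₂−θ₃) / [r₄ sin(θ₄−θ₃)].
Numerator sine = +0.28569; denominator sine = +0.99357.
Result = 0.2446·1.19·(+0.28569) / (0.3552·(+0.99357)) = +0.23563 rad/s; magnitude 0.23563 rad/s.

0.236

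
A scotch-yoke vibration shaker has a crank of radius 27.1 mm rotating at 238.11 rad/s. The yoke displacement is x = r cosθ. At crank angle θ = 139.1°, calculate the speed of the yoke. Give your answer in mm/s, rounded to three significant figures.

ω = 238.1 rad/s
x = r cosθ ⇒ ẋ = −rω sinθ.
|v| = rω|sinθ| = 0.0271·238.1·|sin 139.1°| = 4.2249 m/s = 4224.9 mm/s.

4220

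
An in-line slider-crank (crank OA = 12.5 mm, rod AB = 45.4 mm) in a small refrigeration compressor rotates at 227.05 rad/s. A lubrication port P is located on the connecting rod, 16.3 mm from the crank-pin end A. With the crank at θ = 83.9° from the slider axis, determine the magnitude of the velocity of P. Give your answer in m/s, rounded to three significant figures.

ω = 227.1 rad/s.  Crank-pin speed |V_A| = rω = 2.8381 m/s, perpendicular to OA.
Rod angle: sinφ = −(r/L) sinθ ⇒ φ = -15.889°; ω_rod = −rω cosθ/√(L²−r²sin²θ) = -6.9068 rad/s.
V_P = V_A + ω_rod × AP, with AP = 0.0163 m along the rod.
Components: V_Px = −rω sinθ − a·ω_rod·sinφ = -2.8529 m/s;  V_Py = rω cosθ + a·ω_rod·cosφ = +0.19331 m/s.
|V_P| = √(V_Px² + V_Py²) = 2.8594 m/s.

2.86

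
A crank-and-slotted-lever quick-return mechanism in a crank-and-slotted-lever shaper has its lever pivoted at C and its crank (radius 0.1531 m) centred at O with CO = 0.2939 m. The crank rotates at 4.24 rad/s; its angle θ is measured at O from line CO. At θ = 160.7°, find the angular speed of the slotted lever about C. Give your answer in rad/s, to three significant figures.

3.24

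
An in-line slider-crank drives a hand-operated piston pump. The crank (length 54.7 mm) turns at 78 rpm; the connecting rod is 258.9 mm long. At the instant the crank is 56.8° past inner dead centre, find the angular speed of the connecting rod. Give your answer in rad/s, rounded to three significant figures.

ω = 8.168 rad/s (converted from 78 rpm).
The rod makes angle φ with the slider axis where L sinφ = r sinθ; differentiating, L cosφ·φ̇ = r ω cosθ.
L cosφ = √(L² − r² sin²θ) = 0.25482 m.
|ω_rod| = r ω |cosθ| / √(L² − r² sin²θ) = 0.0547·8.168·0.54756/0.25482 = 0.96008 rad/s.

0.960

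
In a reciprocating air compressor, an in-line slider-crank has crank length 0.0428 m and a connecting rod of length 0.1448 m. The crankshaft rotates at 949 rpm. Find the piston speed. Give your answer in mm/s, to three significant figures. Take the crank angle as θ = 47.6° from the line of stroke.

3780

ω = 2π·949/60 = 99.38 rad/s
For an in-line slider-crank, x = r cosθ + √(L² − r² sin²θ), so v = −rω sinθ·[1 + r cosθ/√(L² − r² sin²θ)].
With r = 0.0428 m, L = 0.1448 m, θ = 47.6°: √(L² − r² sin²θ) = 0.14131 m.
v = −0.0428·99.38·0.73846·[1 + 0.0428·0.67430/0.14131] = -3.7825 m/s.
|v| = 3.7825 m/s = 3782.5 mm/s.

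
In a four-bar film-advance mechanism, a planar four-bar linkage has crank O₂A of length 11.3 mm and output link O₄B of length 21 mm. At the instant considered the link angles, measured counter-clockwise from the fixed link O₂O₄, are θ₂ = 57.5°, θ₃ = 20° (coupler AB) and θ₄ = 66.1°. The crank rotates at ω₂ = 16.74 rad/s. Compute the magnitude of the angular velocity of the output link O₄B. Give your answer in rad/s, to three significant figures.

ω₂ = 16.74 rad/s
Differentiating the loop-closure r₂e^{iθ₂}+r₃e^{iθ₃}=r₁+r₄e^{iθ₄} gives r₂ω₂e^{iθ₂}+r₃ω₃e^{iθ₃}=r₄ω₄e^{iθ₄}.
Eliminating the other unknown: ω₄ = r₂ω₂ sin(θ₂−θ₃) / [r₄ sin(θ₄−θ₃)].
Numerator sine = +0.60876; denominator sine = +0.72055.
Result = 0.0113·16.74·(+0.60876) / (0.021·(+0.72055)) = +7.6102 rad/s; magnitude 7.6102 rad/s.

7.61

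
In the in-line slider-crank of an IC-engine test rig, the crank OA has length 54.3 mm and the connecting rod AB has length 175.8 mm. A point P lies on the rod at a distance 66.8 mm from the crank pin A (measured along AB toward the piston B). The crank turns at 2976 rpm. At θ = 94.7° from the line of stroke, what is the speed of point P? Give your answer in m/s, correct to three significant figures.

16.7

ω = 311.6 rad/s.  Crank-pin speed |V_A| = rω = 16.922 m/s, perpendicular to OA.
Rod angle: sinφ = −(r/L) sinθ ⇒ φ = -17.929°; ω_rod = −rω cosθ/√(L²−r²sin²θ) = +8.2899 rad/s.
V_P = V_A + ω_rod × AP, with AP = 0.0668 m along the rod.
Components: V_Px = −rω sinθ − a·ω_rod·sinφ = -16.695 m/s;  V_Py = rω cosθ + a·ω_rod·cosφ = -0.85972 m/s.
|V_P| = √(V_Px² + V_Py²) = 16.717 m/s.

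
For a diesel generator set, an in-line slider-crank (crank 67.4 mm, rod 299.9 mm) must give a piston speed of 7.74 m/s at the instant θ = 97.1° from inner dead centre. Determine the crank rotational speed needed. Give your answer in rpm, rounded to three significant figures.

1140

For an in-line slider-crank, |v_piston| = rω|sinθ|·[1 + r cosθ/√(L² − r² sin²θ)].
With r = 0.0674 m, L = 0.2999 m, θ = 97.1°: the bracketed kinematic factor |dx/dθ| = 0.064977 m.
ω = v/|dx/dθ| = 7.74/0.064977 = 119.12 rad/s.
N = 60ω/(2π) = 1137.5 rpm.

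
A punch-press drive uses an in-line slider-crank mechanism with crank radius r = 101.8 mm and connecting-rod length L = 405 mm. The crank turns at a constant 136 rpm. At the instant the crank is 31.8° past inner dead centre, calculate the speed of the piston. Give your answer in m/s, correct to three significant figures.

ω = 2π·136/60 = 14.24 rad/s
For an in-line slider-crank, x = r cosθ + √(L² − r² sin²θ), so v = −rω sinθ·[1 + r cosθ/√(L² − r² sin²θ)].
With r = 0.1018 m, L = 0.405 m, θ = 31.8°: √(L² − r² sin²θ) = 0.40143 m.
v = −0.1018·14.24·0.52696·[1 + 0.1018·0.84989/0.40143] = -0.92865 m/s.
|v| = 0.92865 m/s.

0.929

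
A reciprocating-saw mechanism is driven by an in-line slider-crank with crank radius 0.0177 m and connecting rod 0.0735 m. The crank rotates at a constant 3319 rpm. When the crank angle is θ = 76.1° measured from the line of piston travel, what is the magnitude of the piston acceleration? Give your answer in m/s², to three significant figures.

ω = 2π·3319/60 = 347.6 rad/s
x(θ) = r cosθ + √(L² − r² sin²θ); with ω constant, a = ω²·d²x/dθ².
d²x/dθ² = −r cosθ − r²(cos2θ)/√u − r⁴ sin²2θ/(4u^{3/2}),  u = L² − r² sin²θ = 0.00510704 m².
Substituting r = 0.0177 m, L = 0.0735 m, θ = 76.1°: d²x/dθ² = -0.00038873 m.
a = ω²·d²x/dθ² = (347.6)²·(-0.00038873) = -46.96 m/s²;  |a| = 46.96 m/s².

47.0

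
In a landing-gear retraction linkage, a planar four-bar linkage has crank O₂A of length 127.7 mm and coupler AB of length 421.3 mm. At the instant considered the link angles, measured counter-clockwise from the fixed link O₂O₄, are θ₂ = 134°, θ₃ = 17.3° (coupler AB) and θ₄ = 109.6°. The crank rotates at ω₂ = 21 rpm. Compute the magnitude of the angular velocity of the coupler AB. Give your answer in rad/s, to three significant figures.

0.276

ω₂ = 2.199 rad/s (from 21 rpm).
Differentiating the loop-closure r₂e^{iθ₂}+r₃e^{iθ₃}=r₁+r₄e^{iθ₄} gives r₂ω₂e^{iθ₂}+r₃ω₃e^{iθ₃}=r₄ω₄e^{iθ₄}.
Eliminating the other unknown: ω₃ = r₂ω₂ sin(θ₄−θ₂) / [r₃ sin(θ₃−θ₄)].
Numerator sine = -0.41310; denominator sine = -0.99919.
Result = 0.1277·2.199·(-0.41310) / (0.4213·(-0.99919)) = +0.27559 rad/s; magnitude 0.27559 rad/s.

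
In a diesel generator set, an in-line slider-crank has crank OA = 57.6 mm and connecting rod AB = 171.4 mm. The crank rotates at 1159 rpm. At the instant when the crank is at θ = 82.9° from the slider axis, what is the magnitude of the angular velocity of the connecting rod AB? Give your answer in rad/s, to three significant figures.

5.35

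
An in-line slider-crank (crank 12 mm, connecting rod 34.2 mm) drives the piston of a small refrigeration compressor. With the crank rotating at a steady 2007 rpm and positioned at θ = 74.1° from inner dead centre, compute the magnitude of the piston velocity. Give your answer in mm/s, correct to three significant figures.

ω = 2π·2007/60 = 210.2 rad/s
For an in-line slider-crank, x = r cosθ + √(L² − r² sin²θ), so v = −rω sinθ·[1 + r cosθ/√(L² − r² sin²θ)].
With r = 0.012 m, L = 0.0342 m, θ = 74.1°: √(L² − r² sin²θ) = 0.032194 m.
v = −0.012·210.2·0.96174·[1 + 0.012·0.27396/0.032194] = -2.6733 m/s.
|v| = 2.6733 m/s = 2673.3 mm/s.

2670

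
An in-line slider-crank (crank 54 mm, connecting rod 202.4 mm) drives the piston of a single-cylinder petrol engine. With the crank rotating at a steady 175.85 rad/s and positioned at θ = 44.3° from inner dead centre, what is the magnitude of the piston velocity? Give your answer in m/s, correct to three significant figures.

7.92

ω = 175.8 rad/s
For an in-line slider-crank, x = r cosθ + √(L² − r² sin²θ), so v = −rω sinθ·[1 + r cosθ/√(L² − r² sin²θ)].
With r = 0.054 m, L = 0.2024 m, θ = 44.3°: √(L² − r² sin²θ) = 0.19886 m.
v = −0.054·175.8·0.69842·[1 + 0.054·0.71569/0.19886] = -7.921 m/s.
|v| = 7.921 m/s.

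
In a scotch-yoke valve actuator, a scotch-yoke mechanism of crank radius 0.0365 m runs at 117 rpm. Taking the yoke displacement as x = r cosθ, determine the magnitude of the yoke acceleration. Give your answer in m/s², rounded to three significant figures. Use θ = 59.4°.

ω = 12.25 rad/s (from 117 rpm).
x = r cosθ ⇒ ẍ = −rω² cosθ (ω constant).
|a| = rω²|cosθ| = 0.0365·(12.25)²·|cos 59.4°| = 2.7892 m/s².

2.79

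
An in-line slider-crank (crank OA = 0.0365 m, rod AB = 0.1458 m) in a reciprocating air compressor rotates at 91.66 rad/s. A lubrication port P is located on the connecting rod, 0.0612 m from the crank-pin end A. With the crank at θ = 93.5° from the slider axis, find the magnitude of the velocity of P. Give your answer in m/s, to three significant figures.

3.32

ω = 91.66 rad/s.  Crank-pin speed |V_A| = rω = 3.3456 m/s, perpendicular to OA.
Rod angle: sinφ = −(r/L) sinθ ⇒ φ = -14.470°; ω_rod = −rω cosθ/√(L²−r²sin²θ) = +1.4467 rad/s.
V_P = V_A + ω_rod × AP, with AP = 0.0612 m along the rod.
Components: V_Px = −rω sinθ − a·ω_rod·sinφ = -3.3172 m/s;  V_Py = rω cosθ + a·ω_rod·cosφ = -0.11851 m/s.
|V_P| = √(V_Px² + V_Py²) = 3.3193 m/s.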